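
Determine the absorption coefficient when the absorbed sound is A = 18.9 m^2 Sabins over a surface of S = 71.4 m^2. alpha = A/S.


Absorption coefficient = absorbed power / incident power
alpha = A / S = 18.9 / 71.4 = 0.26471


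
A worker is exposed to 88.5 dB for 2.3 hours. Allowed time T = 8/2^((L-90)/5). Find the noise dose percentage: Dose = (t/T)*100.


T_allowed = 8 / 2^((88.5 - 90)/5) = 9.84916 hr
Dose = 2.3 / 9.84916 * 100 = 23.352 %


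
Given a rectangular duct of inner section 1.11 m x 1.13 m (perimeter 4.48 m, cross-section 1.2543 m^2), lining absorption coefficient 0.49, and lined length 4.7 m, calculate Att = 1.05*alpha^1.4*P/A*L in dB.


alpha^1.4 = 0.49^1.4 = 0.368362
Attenuation rate = 1.05 * alpha^1.4 * P / A
= 1.05 * 0.368362 * 4.48 / 1.2543 = 1.38147 dB/m
Total Att = 1.38147 * 4.7 = 6.4929 dB


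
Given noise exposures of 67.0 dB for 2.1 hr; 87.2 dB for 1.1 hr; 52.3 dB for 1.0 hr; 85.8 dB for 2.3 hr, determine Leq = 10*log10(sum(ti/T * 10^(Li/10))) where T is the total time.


T_total = 2.1 + 1.1 + 1.0 + 2.3 = 6.5 hr
(2.1/6.5) * 10^(67.0/10) = 1.61922e+06
(1.1/6.5) * 10^(87.2/10) = 8.88136e+07
(1.0/6.5) * 10^(52.3/10) = 26126.8
(2.3/6.5) * 10^(85.8/10) = 1.34529e+08
Sum = 1.61922e+06 + 8.88136e+07 + 26126.8 + 1.34529e+08 = 2.24988e+08
Leq = 10*log10(2.24988e+08) = 83.522 dB


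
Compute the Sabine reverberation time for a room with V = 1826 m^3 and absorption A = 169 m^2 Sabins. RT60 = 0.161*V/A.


RT60 = 0.161 * 1826 / 169 = 1.7396 s


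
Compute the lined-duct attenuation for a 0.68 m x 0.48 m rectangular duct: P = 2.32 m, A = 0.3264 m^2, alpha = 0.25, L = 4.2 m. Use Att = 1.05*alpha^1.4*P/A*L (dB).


alpha^1.4 = 0.25^1.4 = 0.143587
Attenuation rate = 1.05 * alpha^1.4 * P / A
= 1.05 * 0.143587 * 2.32 / 0.3264 = 1.07162 dB/m
Total Att = 1.07162 * 4.2 = 4.5008 dB


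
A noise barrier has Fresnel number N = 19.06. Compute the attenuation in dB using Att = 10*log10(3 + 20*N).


3 + 20*N = 3 + 20*19.06 = 384.2
Att = 10*log10(384.2) = 25.846 dB


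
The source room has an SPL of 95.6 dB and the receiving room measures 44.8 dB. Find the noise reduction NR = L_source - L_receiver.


NR = L_source - L_receiver (difference between source and receiving room levels)
NR = 95.6 - 44.8 = 50.8 dB


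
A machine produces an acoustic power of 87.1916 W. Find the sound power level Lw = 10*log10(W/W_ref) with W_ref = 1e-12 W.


W / W_ref = 87.1916 / 1e-12 = 8.71916e+13
Lw = 10 * log10(8.71916e+13) = 139.4 dB


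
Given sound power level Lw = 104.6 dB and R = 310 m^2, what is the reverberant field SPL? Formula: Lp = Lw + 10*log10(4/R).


4/R = 4/310 = 0.0129032
Lp = 104.6 + 10*log10(0.0129032) = 85.707 dB


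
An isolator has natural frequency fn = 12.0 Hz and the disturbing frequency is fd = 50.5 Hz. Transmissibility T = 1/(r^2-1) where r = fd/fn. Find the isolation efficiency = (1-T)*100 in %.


r = 50.5 / 12.0 = 4.20833
r^2 - 1 = 4.20833^2 - 1 = 16.71
T = 1/16.71 = 0.0598444
Efficiency = (1 - 0.0598444)*100 = 94.016 %


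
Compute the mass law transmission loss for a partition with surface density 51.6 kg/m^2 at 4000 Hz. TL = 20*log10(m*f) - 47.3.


m * f = 51.6 * 4000 = 206400
20*log10(206400) = 106.294 dB
TL = 106.294 - 47.3 = 58.994 dB


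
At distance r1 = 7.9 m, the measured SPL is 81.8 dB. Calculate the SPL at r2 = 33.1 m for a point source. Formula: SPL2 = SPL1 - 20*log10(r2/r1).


r2/r1 = 33.1/7.9 = 4.18987
Correction = 20*log10(4.18987) = 12.444 dB
SPL2 = 81.8 - 12.444 = 69.356 dB


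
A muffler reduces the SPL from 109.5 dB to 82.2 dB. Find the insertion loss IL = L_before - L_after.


Insertion loss = SPL without muffler - SPL with muffler
IL = 109.5 - 82.2 = 27.3 dB


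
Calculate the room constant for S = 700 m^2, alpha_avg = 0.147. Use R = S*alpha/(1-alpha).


R = 700 * 0.147 / (1 - 0.147) = 120.63 m^2


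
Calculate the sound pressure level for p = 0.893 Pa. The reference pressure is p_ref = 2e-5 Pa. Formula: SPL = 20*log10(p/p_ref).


p / p_ref = 0.893 / 2e-5 = 44650
SPL = 20 * log10(44650) = 92.996 dB


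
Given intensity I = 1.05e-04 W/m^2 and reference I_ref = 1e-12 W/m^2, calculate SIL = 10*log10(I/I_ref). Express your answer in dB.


I / I_ref = 1.05e-04 / 1e-12 = 1.05e+08
SIL = 10 * log10(1.05e+08) = 80.212 dB


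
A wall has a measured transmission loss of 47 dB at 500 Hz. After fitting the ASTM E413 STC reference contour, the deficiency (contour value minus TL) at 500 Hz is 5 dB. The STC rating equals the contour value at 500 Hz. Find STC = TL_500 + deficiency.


By ASTM E413, STC = value of the fitted reference contour at 500 Hz.
Contour value at 500 Hz = TL_500 + deficiency = 47 + 5 = 52
STC = 52


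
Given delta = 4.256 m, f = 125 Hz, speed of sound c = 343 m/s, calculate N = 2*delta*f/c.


N = 2*delta*f/c = 2*delta/lambda, where lambda = c/f
lambda = 343 / 125 = 2.744 m
N = 2 * 4.256 / 2.744 = 3.102


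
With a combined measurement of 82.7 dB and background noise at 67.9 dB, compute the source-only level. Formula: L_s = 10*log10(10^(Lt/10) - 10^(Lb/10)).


10^(82.7/10) = 1.86209e+08
10^(67.9/10) = 6.16595e+06
Difference = 1.86209e+08 - 6.16595e+06 = 1.80043e+08
L_source = 10*log10(1.80043e+08) = 82.554 dB


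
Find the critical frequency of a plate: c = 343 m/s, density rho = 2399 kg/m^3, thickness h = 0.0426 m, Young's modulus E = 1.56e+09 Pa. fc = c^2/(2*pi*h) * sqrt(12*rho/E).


12*rho/E = 12*2399/1.56e+09 = 1.84538e-05
sqrt(12*rho/E) = sqrt(1.84538e-05) = 0.00429579
c^2/(2*pi*h) = 343^2/(2*pi*0.0426) = 439540
fc = 439540 * 0.00429579 = 1888.2 Hz


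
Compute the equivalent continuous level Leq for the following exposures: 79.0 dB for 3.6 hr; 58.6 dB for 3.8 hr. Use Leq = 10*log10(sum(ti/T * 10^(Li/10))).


T_total = 3.6 + 3.8 = 7.4 hr
(3.6/7.4) * 10^(79.0/10) = 3.8643e+07
(3.8/7.4) * 10^(58.6/10) = 372008
Sum = 3.8643e+07 + 372008 = 3.9015e+07
Leq = 10*log10(3.9015e+07) = 75.912 dB


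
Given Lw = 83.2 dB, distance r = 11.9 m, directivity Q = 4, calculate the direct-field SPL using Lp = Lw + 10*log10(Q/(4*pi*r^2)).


4*pi*r^2 = 4*pi*11.9^2 = 1779.52 m^2
Q / (4*pi*r^2) = 4 / 1779.52 = 0.0022478
Lp = 83.2 + 10*log10(0.0022478) = 56.718 dB


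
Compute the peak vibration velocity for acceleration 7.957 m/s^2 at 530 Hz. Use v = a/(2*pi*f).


omega = 2*pi*f = 2*pi*530 = 3330.09 rad/s
v = a / omega = 7.957 / 3330.09 = 0.0023894 m/s


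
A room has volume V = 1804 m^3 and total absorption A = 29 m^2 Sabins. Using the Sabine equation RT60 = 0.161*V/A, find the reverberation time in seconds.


RT60 = 0.161 * 1804 / 29 = 10.015 s


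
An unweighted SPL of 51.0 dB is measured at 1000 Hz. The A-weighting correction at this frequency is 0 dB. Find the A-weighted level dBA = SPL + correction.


A-weighting table: 1000 Hz -> 0 dB correction
SPL_A = SPL + correction = 51.0 + (0) = 51 dBA


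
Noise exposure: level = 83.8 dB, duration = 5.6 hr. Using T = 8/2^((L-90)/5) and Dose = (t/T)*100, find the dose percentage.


T_allowed = 8 / 2^((83.8 - 90)/5) = 18.8959 hr
Dose = 5.6 / 18.8959 * 100 = 29.636 %


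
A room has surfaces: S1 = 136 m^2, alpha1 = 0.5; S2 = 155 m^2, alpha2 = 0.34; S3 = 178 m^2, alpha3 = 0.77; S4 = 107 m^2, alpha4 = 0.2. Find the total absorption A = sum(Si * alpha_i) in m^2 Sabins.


136 * 0.5 = 68
155 * 0.34 = 52.7
178 * 0.77 = 137.06
107 * 0.2 = 21.4
A_total = 68 + 52.7 + 137.06 + 21.4 = 279.16 m^2


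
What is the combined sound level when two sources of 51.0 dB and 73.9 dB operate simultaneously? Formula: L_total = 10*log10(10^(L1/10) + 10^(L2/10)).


10^(51.0/10) = 125893
10^(73.9/10) = 2.45471e+07
Sum = 125893 + 2.45471e+07 = 2.4673e+07
L_total = 10*log10(2.4673e+07) = 73.922 dB


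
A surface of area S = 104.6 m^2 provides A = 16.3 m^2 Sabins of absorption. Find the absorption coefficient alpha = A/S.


Absorption coefficient = absorbed power / incident power
alpha = A / S = 16.3 / 104.6 = 0.15583


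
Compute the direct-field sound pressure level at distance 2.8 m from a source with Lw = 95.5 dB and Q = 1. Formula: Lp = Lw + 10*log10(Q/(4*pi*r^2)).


4*pi*r^2 = 4*pi*2.8^2 = 98.5203 m^2
Q / (4*pi*r^2) = 1 / 98.5203 = 0.0101502
Lp = 95.5 + 10*log10(0.0101502) = 75.565 dB


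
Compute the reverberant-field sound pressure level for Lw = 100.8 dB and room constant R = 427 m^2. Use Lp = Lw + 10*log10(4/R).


4/R = 4/427 = 0.00936768
Lp = 100.8 + 10*log10(0.00936768) = 80.516 dB


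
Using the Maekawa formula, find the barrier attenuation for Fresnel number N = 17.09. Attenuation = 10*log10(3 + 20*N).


3 + 20*N = 3 + 20*17.09 = 344.8
Att = 10*log10(344.8) = 25.376 dB


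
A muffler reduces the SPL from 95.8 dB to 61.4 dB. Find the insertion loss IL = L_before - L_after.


Insertion loss = SPL without muffler - SPL with muffler
IL = 95.8 - 61.4 = 34.4 dB


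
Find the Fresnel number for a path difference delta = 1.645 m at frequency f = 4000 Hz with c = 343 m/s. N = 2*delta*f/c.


N = 2*delta*f/c = 2*delta/lambda, where lambda = c/f
lambda = 343 / 4000 = 0.08575 m
N = 2 * 1.645 / 0.08575 = 38.367


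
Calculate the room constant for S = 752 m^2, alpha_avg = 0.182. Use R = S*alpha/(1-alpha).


R = 752 * 0.182 / (1 - 0.182) = 167.32 m^2


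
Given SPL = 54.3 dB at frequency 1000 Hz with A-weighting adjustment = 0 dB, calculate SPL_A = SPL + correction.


A-weighting table: 1000 Hz -> 0 dB correction
SPL_A = SPL + correction = 54.3 + (0) = 54.3 dBA


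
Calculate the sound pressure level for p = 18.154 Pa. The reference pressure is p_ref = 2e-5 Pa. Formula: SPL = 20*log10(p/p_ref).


p / p_ref = 18.154 / 2e-5 = 907700
SPL = 20 * log10(907700) = 119.16 dB


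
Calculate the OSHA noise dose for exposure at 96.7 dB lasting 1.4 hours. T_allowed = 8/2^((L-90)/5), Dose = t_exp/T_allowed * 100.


T_allowed = 8 / 2^((96.7 - 90)/5) = 3.16017 hr
Dose = 1.4 / 3.16017 * 100 = 44.301 %


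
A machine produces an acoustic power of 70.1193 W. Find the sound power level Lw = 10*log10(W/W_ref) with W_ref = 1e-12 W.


W / W_ref = 70.1193 / 1e-12 = 7.01193e+13
Lw = 10 * log10(7.01193e+13) = 138.46 dB


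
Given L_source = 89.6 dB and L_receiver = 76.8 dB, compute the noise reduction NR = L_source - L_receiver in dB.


NR = L_source - L_receiver (difference between source and receiving room levels)
NR = 89.6 - 76.8 = 12.8 dB


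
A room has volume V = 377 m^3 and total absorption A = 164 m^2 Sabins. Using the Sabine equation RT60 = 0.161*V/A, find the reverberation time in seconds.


RT60 = 0.161 * 377 / 164 = 0.3701 s


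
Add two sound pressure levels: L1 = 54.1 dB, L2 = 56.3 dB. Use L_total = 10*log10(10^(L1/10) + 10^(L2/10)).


10^(54.1/10) = 257040
10^(56.3/10) = 426580
Sum = 257040 + 426580 = 683620
L_total = 10*log10(683620) = 58.348 dB


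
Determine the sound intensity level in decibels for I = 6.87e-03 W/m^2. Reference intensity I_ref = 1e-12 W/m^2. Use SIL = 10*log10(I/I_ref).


I / I_ref = 6.87e-03 / 1e-12 = 6.87e+09
SIL = 10 * log10(6.87e+09) = 98.37 dB


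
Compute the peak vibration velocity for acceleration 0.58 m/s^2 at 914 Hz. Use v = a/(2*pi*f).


omega = 2*pi*f = 2*pi*914 = 5742.83 rad/s
v = a / omega = 0.58 / 5742.83 = 0.000101 m/s


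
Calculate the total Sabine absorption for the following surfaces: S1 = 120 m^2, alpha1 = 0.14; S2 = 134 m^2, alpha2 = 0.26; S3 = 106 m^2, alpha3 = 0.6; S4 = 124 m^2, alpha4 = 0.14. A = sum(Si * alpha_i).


120 * 0.14 = 16.8
134 * 0.26 = 34.84
106 * 0.6 = 63.6
124 * 0.14 = 17.36
A_total = 16.8 + 34.84 + 63.6 + 17.36 = 132.6 m^2


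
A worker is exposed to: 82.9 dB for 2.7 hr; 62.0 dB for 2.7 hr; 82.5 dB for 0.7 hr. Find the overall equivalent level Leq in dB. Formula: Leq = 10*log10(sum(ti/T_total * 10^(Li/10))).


T_total = 2.7 + 2.7 + 0.7 = 6.1 hr
(2.7/6.1) * 10^(82.9/10) = 8.63046e+07
(2.7/6.1) * 10^(62.0/10) = 701510
(0.7/6.1) * 10^(82.5/10) = 2.04065e+07
Sum = 8.63046e+07 + 701510 + 2.04065e+07 = 1.07413e+08
Leq = 10*log10(1.07413e+08) = 80.311 dB


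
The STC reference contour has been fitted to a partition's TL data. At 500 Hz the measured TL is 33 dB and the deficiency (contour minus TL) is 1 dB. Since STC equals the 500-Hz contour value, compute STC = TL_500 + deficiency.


By ASTM E413, STC = value of the fitted reference contour at 500 Hz.
Contour value at 500 Hz = TL_500 + deficiency = 33 + 1 = 34
STC = 34


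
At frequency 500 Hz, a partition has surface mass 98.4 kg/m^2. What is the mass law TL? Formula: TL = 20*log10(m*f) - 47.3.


m * f = 98.4 * 500 = 49200
20*log10(49200) = 93.8393 dB
TL = 93.8393 - 47.3 = 46.539 dB


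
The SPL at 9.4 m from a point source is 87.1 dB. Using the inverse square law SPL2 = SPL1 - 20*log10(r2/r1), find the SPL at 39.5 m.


r2/r1 = 39.5/9.4 = 4.20213
Correction = 20*log10(4.20213) = 12.4694 dB
SPL2 = 87.1 - 12.4694 = 74.631 dB


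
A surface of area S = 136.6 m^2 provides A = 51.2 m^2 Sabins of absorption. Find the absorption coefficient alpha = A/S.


Absorption coefficient = absorbed power / incident power
alpha = A / S = 51.2 / 136.6 = 0.37482


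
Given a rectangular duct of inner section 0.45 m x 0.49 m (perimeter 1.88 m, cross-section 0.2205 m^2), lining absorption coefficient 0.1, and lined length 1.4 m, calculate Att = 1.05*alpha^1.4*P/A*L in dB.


alpha^1.4 = 0.1^1.4 = 0.0398107
Attenuation rate = 1.05 * alpha^1.4 * P / A
= 1.05 * 0.0398107 * 1.88 / 0.2205 = 0.356401 dB/m
Total Att = 0.356401 * 1.4 = 0.49896 dB


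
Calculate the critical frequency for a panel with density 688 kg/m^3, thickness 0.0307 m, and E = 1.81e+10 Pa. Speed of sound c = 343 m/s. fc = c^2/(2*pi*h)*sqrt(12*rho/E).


12*rho/E = 12*688/1.81e+10 = 4.56133e-07
sqrt(12*rho/E) = sqrt(4.56133e-07) = 0.000675376
c^2/(2*pi*h) = 343^2/(2*pi*0.0307) = 609916
fc = 609916 * 0.000675376 = 411.92 Hz


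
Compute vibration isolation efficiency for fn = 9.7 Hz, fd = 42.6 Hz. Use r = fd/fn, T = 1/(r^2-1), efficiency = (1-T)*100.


r = 42.6 / 9.7 = 4.39175
r^2 - 1 = 4.39175^2 - 1 = 18.2875
T = 1/18.2875 = 0.0546822
Efficiency = (1 - 0.0546822)*100 = 94.532 %


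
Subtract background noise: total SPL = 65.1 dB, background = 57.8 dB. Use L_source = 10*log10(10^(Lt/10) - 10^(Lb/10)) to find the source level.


10^(65.1/10) = 3.23594e+06
10^(57.8/10) = 602560
Difference = 3.23594e+06 - 602560 = 2.63338e+06
L_source = 10*log10(2.63338e+06) = 64.205 dB


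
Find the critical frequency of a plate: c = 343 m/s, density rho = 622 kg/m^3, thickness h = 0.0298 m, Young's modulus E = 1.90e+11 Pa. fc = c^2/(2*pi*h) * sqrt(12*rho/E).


12*rho/E = 12*622/1.90e+11 = 3.92842e-08
sqrt(12*rho/E) = sqrt(3.92842e-08) = 0.000198202
c^2/(2*pi*h) = 343^2/(2*pi*0.0298) = 628336
fc = 628336 * 0.000198202 = 124.54 Hz


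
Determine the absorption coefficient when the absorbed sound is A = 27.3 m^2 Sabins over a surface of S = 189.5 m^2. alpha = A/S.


Absorption coefficient = absorbed power / incident power
alpha = A / S = 27.3 / 189.5 = 0.14406


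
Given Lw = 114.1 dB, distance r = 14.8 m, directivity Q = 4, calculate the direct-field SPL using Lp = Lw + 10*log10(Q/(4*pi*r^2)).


4*pi*r^2 = 4*pi*14.8^2 = 2752.54 m^2
Q / (4*pi*r^2) = 4 / 2752.54 = 0.0014532
Lp = 114.1 + 10*log10(0.0014532) = 85.723 dB


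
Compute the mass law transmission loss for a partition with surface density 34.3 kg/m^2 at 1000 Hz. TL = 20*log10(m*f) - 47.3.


m * f = 34.3 * 1000 = 34300
20*log10(34300) = 90.7059 dB
TL = 90.7059 - 47.3 = 43.406 dB


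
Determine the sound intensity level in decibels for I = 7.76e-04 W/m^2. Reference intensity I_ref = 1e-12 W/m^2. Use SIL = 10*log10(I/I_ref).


I / I_ref = 7.76e-04 / 1e-12 = 7.76e+08
SIL = 10 * log10(7.76e+08) = 88.899 dB


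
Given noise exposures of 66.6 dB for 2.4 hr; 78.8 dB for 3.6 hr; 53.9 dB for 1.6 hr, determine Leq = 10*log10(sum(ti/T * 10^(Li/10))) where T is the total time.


T_total = 2.4 + 3.6 + 1.6 = 7.6 hr
(2.4/7.6) * 10^(66.6/10) = 1.44344e+06
(3.6/7.6) * 10^(78.8/10) = 3.59326e+07
(1.6/7.6) * 10^(53.9/10) = 51678.1
Sum = 1.44344e+06 + 3.59326e+07 + 51678.1 = 3.74277e+07
Leq = 10*log10(3.74277e+07) = 75.732 dB


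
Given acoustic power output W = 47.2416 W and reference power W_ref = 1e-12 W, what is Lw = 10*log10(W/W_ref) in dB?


W / W_ref = 47.2416 / 1e-12 = 4.72416e+13
Lw = 10 * log10(4.72416e+13) = 136.74 dB


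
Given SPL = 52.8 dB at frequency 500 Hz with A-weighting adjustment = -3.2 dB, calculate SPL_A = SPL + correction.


A-weighting table: 500 Hz -> -3.2 dB correction
SPL_A = SPL + correction = 52.8 + (-3.2) = 49.6 dBA


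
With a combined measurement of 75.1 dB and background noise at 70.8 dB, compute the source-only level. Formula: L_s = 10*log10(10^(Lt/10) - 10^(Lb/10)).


10^(75.1/10) = 3.23594e+07
10^(70.8/10) = 1.20226e+07
Difference = 3.23594e+07 - 1.20226e+07 = 2.03368e+07
L_source = 10*log10(2.03368e+07) = 73.083 dB


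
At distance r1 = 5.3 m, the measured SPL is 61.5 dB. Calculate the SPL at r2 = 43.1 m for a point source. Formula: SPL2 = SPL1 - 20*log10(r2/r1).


r2/r1 = 43.1/5.3 = 8.13208
Correction = 20*log10(8.13208) = 18.204 dB
SPL2 = 61.5 - 18.204 = 43.296 dB


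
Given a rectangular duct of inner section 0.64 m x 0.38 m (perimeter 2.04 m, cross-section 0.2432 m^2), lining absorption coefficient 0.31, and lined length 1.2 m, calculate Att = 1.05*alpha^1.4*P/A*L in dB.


alpha^1.4 = 0.31^1.4 = 0.194047
Attenuation rate = 1.05 * alpha^1.4 * P / A
= 1.05 * 0.194047 * 2.04 / 0.2432 = 1.70908 dB/m
Total Att = 1.70908 * 1.2 = 2.0509 dB


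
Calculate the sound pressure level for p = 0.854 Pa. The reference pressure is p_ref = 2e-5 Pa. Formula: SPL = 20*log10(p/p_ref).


p / p_ref = 0.854 / 2e-5 = 42700
SPL = 20 * log10(42700) = 92.609 dB


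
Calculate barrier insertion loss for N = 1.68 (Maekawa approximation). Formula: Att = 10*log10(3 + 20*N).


3 + 20*N = 3 + 20*1.68 = 36.6
Att = 10*log10(36.6) = 15.635 dB


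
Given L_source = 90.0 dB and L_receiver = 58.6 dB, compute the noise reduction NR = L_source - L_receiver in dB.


NR = L_source - L_receiver (difference between source and receiving room levels)
NR = 90.0 - 58.6 = 31.4 dB


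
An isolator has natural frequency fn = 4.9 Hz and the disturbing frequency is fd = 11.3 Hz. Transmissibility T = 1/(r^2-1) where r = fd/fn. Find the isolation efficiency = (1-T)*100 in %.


r = 11.3 / 4.9 = 2.30612
r^2 - 1 = 2.30612^2 - 1 = 4.31819
T = 1/4.31819 = 0.231579
Efficiency = (1 - 0.231579)*100 = 76.842 %


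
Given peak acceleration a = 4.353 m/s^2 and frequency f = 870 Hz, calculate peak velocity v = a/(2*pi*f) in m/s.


omega = 2*pi*f = 2*pi*870 = 5466.37 rad/s
v = a / omega = 4.353 / 5466.37 = 0.00079632 m/s


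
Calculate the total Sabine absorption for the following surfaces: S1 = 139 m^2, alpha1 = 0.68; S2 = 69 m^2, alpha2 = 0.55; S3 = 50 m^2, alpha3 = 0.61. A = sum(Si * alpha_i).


139 * 0.68 = 94.52
69 * 0.55 = 37.95
50 * 0.61 = 30.5
A_total = 94.52 + 37.95 + 30.5 = 162.97 m^2


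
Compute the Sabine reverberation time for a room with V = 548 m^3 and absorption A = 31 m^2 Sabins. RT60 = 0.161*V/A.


RT60 = 0.161 * 548 / 31 = 2.8461 s


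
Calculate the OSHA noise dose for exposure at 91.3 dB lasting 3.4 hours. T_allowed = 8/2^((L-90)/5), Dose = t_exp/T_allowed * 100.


T_allowed = 8 / 2^((91.3 - 90)/5) = 6.6807 hr
Dose = 3.4 / 6.6807 * 100 = 50.893 %


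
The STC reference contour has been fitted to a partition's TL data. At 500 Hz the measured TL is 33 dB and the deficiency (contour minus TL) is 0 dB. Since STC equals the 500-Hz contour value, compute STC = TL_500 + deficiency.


By ASTM E413, STC = value of the fitted reference contour at 500 Hz.
Contour value at 500 Hz = TL_500 + deficiency = 33 + 0 = 33
STC = 33


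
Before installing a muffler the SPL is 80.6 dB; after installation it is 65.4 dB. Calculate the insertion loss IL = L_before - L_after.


Insertion loss = SPL without muffler - SPL with muffler
IL = 80.6 - 65.4 = 15.2 dB


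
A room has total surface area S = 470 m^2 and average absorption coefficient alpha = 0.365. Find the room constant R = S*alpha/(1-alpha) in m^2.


R = 470 * 0.365 / (1 - 0.365) = 270.16 m^2


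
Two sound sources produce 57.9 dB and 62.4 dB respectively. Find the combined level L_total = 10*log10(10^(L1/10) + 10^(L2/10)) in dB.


10^(57.9/10) = 616595
10^(62.4/10) = 1.7378e+06
Sum = 616595 + 1.7378e+06 = 2.3544e+06
L_total = 10*log10(2.3544e+06) = 63.719 dB


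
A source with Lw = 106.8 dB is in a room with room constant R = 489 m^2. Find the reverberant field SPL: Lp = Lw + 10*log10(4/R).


4/R = 4/489 = 0.00817996
Lp = 106.8 + 10*log10(0.00817996) = 85.928 dB


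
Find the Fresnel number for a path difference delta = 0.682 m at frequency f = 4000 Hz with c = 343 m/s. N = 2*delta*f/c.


N = 2*delta*f/c = 2*delta/lambda, where lambda = c/f
lambda = 343 / 4000 = 0.08575 m
N = 2 * 0.682 / 0.08575 = 15.907


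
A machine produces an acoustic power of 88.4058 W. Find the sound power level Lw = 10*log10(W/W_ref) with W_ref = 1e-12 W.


W / W_ref = 88.4058 / 1e-12 = 8.84058e+13
Lw = 10 * log10(8.84058e+13) = 139.46 dB


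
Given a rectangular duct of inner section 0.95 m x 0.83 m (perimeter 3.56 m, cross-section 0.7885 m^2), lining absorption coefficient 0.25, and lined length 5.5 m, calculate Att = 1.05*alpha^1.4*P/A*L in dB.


alpha^1.4 = 0.25^1.4 = 0.143587
Attenuation rate = 1.05 * alpha^1.4 * P / A
= 1.05 * 0.143587 * 3.56 / 0.7885 = 0.680695 dB/m
Total Att = 0.680695 * 5.5 = 3.7438 dB


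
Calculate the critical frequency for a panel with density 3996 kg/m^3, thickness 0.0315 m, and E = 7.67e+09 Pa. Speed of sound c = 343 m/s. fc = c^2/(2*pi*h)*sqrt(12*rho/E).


12*rho/E = 12*3996/7.67e+09 = 6.25189e-06
sqrt(12*rho/E) = sqrt(6.25189e-06) = 0.00250038
c^2/(2*pi*h) = 343^2/(2*pi*0.0315) = 594426
fc = 594426 * 0.00250038 = 1486.3 Hz


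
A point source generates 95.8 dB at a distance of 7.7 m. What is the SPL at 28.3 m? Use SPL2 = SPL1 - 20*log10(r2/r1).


r2/r1 = 28.3/7.7 = 3.67532
Correction = 20*log10(3.67532) = 11.3059 dB
SPL2 = 95.8 - 11.3059 = 84.494 dB


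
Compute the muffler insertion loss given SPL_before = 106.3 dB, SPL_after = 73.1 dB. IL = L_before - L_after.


Insertion loss = SPL without muffler - SPL with muffler
IL = 106.3 - 73.1 = 33.2 dB


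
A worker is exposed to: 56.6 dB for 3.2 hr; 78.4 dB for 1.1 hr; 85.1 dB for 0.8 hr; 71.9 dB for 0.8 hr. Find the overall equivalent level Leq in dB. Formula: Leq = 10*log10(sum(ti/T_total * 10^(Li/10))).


T_total = 3.2 + 1.1 + 0.8 + 0.8 = 5.9 hr
(3.2/5.9) * 10^(56.6/10) = 247912
(1.1/5.9) * 10^(78.4/10) = 1.28985e+07
(0.8/5.9) * 10^(85.1/10) = 4.38771e+07
(0.8/5.9) * 10^(71.9/10) = 2.10009e+06
Sum = 247912 + 1.28985e+07 + 4.38771e+07 + 2.10009e+06 = 5.91236e+07
Leq = 10*log10(5.91236e+07) = 77.718 dB


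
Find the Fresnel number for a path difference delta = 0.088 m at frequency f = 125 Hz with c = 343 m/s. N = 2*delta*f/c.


N = 2*delta*f/c = 2*delta/lambda, where lambda = c/f
lambda = 343 / 125 = 2.744 m
N = 2 * 0.088 / 2.744 = 0.06414


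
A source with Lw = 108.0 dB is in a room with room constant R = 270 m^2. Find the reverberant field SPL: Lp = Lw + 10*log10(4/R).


4/R = 4/270 = 0.0148148
Lp = 108.0 + 10*log10(0.0148148) = 89.707 dB


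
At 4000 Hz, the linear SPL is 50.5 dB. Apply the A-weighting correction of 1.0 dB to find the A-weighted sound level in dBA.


A-weighting table: 4000 Hz -> 1.0 dB correction
SPL_A = SPL + correction = 50.5 + (1.0) = 51.5 dBA


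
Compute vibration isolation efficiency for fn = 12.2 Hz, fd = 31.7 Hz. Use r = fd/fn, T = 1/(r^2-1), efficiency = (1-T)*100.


r = 31.7 / 12.2 = 2.59836
r^2 - 1 = 2.59836^2 - 1 = 5.75147
T = 1/5.75147 = 0.173869
Efficiency = (1 - 0.173869)*100 = 82.613 %


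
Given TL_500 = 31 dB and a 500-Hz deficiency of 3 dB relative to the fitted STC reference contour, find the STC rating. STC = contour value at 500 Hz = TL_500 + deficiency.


By ASTM E413, STC = value of the fitted reference contour at 500 Hz.
Contour value at 500 Hz = TL_500 + deficiency = 31 + 3 = 34
STC = 34


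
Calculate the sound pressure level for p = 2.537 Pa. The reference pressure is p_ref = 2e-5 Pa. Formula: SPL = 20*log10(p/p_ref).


p / p_ref = 2.537 / 2e-5 = 126850
SPL = 20 * log10(126850) = 102.07 dB


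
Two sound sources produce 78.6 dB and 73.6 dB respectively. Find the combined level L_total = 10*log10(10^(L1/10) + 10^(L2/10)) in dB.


10^(78.6/10) = 7.24436e+07
10^(73.6/10) = 2.29087e+07
Sum = 7.24436e+07 + 2.29087e+07 = 9.53523e+07
L_total = 10*log10(9.53523e+07) = 79.793 dB


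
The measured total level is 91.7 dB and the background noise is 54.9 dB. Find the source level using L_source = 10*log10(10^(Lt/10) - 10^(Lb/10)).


10^(91.7/10) = 1.47911e+09
10^(54.9/10) = 309030
Difference = 1.47911e+09 - 309030 = 1.4788e+09
L_source = 10*log10(1.4788e+09) = 91.699 dB


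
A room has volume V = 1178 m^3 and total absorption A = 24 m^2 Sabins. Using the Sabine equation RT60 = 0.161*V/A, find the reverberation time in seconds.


RT60 = 0.161 * 1178 / 24 = 7.9024 s


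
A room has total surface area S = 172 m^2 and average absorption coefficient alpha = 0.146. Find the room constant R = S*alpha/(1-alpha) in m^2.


R = 172 * 0.146 / (1 - 0.146) = 29.405 m^2


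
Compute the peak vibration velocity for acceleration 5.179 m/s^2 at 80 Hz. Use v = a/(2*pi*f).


omega = 2*pi*f = 2*pi*80 = 502.655 rad/s
v = a / omega = 5.179 / 502.655 = 0.010303 m/s


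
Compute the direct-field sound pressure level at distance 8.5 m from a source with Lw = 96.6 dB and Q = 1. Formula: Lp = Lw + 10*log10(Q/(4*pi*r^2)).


4*pi*r^2 = 4*pi*8.5^2 = 907.92 m^2
Q / (4*pi*r^2) = 1 / 907.92 = 0.00110142
Lp = 96.6 + 10*log10(0.00110142) = 67.02 dB


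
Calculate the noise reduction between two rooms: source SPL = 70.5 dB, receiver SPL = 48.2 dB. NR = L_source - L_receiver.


NR = L_source - L_receiver (difference between source and receiving room levels)
NR = 70.5 - 48.2 = 22.3 dB


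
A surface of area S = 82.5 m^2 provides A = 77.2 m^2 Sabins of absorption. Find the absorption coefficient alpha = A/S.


Absorption coefficient = absorbed power / incident power
alpha = A / S = 77.2 / 82.5 = 0.93576


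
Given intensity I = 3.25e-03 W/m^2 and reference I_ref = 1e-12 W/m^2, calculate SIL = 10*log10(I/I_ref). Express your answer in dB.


I / I_ref = 3.25e-03 / 1e-12 = 3.25e+09
SIL = 10 * log10(3.25e+09) = 95.119 dB


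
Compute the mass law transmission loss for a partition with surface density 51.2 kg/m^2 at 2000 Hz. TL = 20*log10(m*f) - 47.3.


m * f = 51.2 * 2000 = 102400
20*log10(102400) = 100.206 dB
TL = 100.206 - 47.3 = 52.906 dB


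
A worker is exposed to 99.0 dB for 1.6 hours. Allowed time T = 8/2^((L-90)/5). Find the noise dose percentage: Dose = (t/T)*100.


T_allowed = 8 / 2^((99.0 - 90)/5) = 2.2974 hr
Dose = 1.6 / 2.2974 * 100 = 69.644 %


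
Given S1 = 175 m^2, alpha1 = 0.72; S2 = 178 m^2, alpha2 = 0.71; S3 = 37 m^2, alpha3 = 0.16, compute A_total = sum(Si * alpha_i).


175 * 0.72 = 126
178 * 0.71 = 126.38
37 * 0.16 = 5.92
A_total = 126 + 126.38 + 5.92 = 258.3 m^2


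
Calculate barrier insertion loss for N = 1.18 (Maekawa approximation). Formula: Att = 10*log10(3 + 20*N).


3 + 20*N = 3 + 20*1.18 = 26.6
Att = 10*log10(26.6) = 14.249 dB


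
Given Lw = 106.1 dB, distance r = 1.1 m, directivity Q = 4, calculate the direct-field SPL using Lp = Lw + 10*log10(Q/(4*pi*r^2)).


4*pi*r^2 = 4*pi*1.1^2 = 15.2053 m^2
Q / (4*pi*r^2) = 4 / 15.2053 = 0.263066
Lp = 106.1 + 10*log10(0.263066) = 100.3 dB


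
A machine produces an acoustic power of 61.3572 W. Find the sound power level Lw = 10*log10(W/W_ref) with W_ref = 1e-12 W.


W / W_ref = 61.3572 / 1e-12 = 6.13572e+13
Lw = 10 * log10(6.13572e+13) = 137.88 dB


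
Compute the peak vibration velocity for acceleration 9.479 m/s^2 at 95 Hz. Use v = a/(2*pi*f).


omega = 2*pi*f = 2*pi*95 = 596.903 rad/s
v = a / omega = 9.479 / 596.903 = 0.01588 m/s


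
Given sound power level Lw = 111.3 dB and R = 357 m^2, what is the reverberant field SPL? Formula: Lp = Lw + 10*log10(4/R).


4/R = 4/357 = 0.0112045
Lp = 111.3 + 10*log10(0.0112045) = 91.794 dB


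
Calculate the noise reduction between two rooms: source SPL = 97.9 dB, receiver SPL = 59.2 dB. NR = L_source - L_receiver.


NR = L_source - L_receiver (difference between source and receiving room levels)
NR = 97.9 - 59.2 = 38.7 dB


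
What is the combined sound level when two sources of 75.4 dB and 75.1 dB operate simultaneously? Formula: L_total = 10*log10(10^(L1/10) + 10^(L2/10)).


10^(75.4/10) = 3.46737e+07
10^(75.1/10) = 3.23594e+07
Sum = 3.46737e+07 + 3.23594e+07 = 6.70331e+07
L_total = 10*log10(6.70331e+07) = 78.263 dB


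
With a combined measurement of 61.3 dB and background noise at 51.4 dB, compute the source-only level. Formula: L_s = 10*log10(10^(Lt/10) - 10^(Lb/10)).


10^(61.3/10) = 1.34896e+06
10^(51.4/10) = 138038
Difference = 1.34896e+06 - 138038 = 1.21092e+06
L_source = 10*log10(1.21092e+06) = 60.831 dB


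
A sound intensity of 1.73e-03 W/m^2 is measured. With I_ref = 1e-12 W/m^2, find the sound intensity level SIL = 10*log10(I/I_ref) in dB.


I / I_ref = 1.73e-03 / 1e-12 = 1.73e+09
SIL = 10 * log10(1.73e+09) = 92.38 dB


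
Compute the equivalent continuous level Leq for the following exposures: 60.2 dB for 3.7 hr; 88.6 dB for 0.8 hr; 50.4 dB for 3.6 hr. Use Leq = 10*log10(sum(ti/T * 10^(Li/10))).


T_total = 3.7 + 0.8 + 3.6 = 8.1 hr
(3.7/8.1) * 10^(60.2/10) = 478318
(0.8/8.1) * 10^(88.6/10) = 7.15492e+07
(3.6/8.1) * 10^(50.4/10) = 48732.4
Sum = 478318 + 7.15492e+07 + 48732.4 = 7.20763e+07
Leq = 10*log10(7.20763e+07) = 78.578 dB


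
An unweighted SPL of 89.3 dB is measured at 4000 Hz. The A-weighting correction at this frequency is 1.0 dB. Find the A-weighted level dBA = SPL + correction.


A-weighting table: 4000 Hz -> 1.0 dB correction
SPL_A = SPL + correction = 89.3 + (1.0) = 90.3 dBA


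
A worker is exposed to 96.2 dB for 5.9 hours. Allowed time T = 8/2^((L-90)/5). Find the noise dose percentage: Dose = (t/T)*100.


T_allowed = 8 / 2^((96.2 - 90)/5) = 3.38698 hr
Dose = 5.9 / 3.38698 * 100 = 174.2 %


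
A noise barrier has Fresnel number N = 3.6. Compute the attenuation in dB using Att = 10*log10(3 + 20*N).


3 + 20*N = 3 + 20*3.6 = 75
Att = 10*log10(75) = 18.751 dB


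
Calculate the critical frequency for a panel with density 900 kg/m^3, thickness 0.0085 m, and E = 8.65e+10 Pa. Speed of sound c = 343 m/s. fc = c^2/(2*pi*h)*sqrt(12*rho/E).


12*rho/E = 12*900/8.65e+10 = 1.24855e-07
sqrt(12*rho/E) = sqrt(1.24855e-07) = 0.000353348
c^2/(2*pi*h) = 343^2/(2*pi*0.0085) = 2.20287e+06
fc = 2.20287e+06 * 0.000353348 = 778.38 Hz


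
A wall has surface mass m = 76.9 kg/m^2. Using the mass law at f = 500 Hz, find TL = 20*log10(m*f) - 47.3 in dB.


m * f = 76.9 * 500 = 38450
20*log10(38450) = 91.6979 dB
TL = 91.6979 - 47.3 = 44.398 dB


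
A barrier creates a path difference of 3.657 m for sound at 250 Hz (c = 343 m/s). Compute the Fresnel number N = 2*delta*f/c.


N = 2*delta*f/c = 2*delta/lambda, where lambda = c/f
lambda = 343 / 250 = 1.372 m
N = 2 * 3.657 / 1.372 = 5.3309


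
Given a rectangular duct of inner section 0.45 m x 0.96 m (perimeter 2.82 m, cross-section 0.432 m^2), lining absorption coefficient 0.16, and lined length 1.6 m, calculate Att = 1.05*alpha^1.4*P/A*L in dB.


alpha^1.4 = 0.16^1.4 = 0.076872
Attenuation rate = 1.05 * alpha^1.4 * P / A
= 1.05 * 0.076872 * 2.82 / 0.432 = 0.526894 dB/m
Total Att = 0.526894 * 1.6 = 0.84303 dB


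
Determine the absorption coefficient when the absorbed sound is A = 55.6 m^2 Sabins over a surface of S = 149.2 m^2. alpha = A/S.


Absorption coefficient = absorbed power / incident power
alpha = A / S = 55.6 / 149.2 = 0.37265


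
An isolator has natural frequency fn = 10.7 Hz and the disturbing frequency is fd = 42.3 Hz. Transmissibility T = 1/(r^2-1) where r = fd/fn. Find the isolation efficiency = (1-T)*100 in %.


r = 42.3 / 10.7 = 3.95327
r^2 - 1 = 3.95327^2 - 1 = 14.6283
T = 1/14.6283 = 0.0683606
Efficiency = (1 - 0.0683606)*100 = 93.164 %


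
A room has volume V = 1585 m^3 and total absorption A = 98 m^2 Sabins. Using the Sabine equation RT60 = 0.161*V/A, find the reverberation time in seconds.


RT60 = 0.161 * 1585 / 98 = 2.6039 s


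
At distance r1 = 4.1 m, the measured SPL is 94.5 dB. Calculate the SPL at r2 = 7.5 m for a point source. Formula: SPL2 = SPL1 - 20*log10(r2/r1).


r2/r1 = 7.5/4.1 = 1.82927
Correction = 20*log10(1.82927) = 5.24556 dB
SPL2 = 94.5 - 5.24556 = 89.254 dB


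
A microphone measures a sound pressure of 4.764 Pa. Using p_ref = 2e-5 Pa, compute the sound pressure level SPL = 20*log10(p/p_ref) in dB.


p / p_ref = 4.764 / 2e-5 = 238200
SPL = 20 * log10(238200) = 107.54 dB


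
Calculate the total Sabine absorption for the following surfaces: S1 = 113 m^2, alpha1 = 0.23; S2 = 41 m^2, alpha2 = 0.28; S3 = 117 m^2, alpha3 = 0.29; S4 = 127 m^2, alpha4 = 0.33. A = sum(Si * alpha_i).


113 * 0.23 = 25.99
41 * 0.28 = 11.48
117 * 0.29 = 33.93
127 * 0.33 = 41.91
A_total = 25.99 + 11.48 + 33.93 + 41.91 = 113.31 m^2


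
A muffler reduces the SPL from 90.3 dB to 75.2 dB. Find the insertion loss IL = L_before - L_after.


Insertion loss = SPL without muffler - SPL with muffler
IL = 90.3 - 75.2 = 15.1 dB


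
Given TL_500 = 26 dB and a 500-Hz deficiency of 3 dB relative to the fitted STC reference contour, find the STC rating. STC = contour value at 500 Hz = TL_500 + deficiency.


By ASTM E413, STC = value of the fitted reference contour at 500 Hz.
Contour value at 500 Hz = TL_500 + deficiency = 26 + 3 = 29
STC = 29


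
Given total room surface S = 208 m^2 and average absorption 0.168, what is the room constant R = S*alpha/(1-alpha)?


R = 208 * 0.168 / (1 - 0.168) = 42 m^2


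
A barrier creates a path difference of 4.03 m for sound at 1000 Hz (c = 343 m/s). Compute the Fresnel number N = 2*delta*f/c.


N = 2*delta*f/c = 2*delta/lambda, where lambda = c/f
lambda = 343 / 1000 = 0.343 m
N = 2 * 4.03 / 0.343 = 23.499


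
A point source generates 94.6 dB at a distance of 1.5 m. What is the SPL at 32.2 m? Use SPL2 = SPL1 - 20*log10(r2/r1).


r2/r1 = 32.2/1.5 = 21.4667
Correction = 20*log10(21.4667) = 26.6353 dB
SPL2 = 94.6 - 26.6353 = 67.965 dB


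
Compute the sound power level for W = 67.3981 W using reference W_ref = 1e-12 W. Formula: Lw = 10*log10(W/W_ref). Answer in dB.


W / W_ref = 67.3981 / 1e-12 = 6.73981e+13
Lw = 10 * log10(6.73981e+13) = 138.29 dB


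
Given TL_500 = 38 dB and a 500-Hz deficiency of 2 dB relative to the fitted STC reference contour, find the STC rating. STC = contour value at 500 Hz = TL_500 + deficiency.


By ASTM E413, STC = value of the fitted reference contour at 500 Hz.
Contour value at 500 Hz = TL_500 + deficiency = 38 + 2 = 40
STC = 40


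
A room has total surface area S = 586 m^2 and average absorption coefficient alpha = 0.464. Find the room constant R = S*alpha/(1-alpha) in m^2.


R = 586 * 0.464 / (1 - 0.464) = 507.28 m^2


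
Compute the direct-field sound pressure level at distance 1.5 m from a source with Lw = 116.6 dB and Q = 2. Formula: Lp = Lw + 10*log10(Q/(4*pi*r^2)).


4*pi*r^2 = 4*pi*1.5^2 = 28.2743 m^2
Q / (4*pi*r^2) = 2 / 28.2743 = 0.0707356
Lp = 116.6 + 10*log10(0.0707356) = 105.1 dB


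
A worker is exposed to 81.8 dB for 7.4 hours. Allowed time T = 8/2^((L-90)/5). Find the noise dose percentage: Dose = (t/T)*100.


T_allowed = 8 / 2^((81.8 - 90)/5) = 24.9333 hr
Dose = 7.4 / 24.9333 * 100 = 29.679 %


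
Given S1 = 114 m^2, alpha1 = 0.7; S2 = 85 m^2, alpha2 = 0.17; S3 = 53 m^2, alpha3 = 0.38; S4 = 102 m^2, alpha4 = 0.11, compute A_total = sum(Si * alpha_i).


114 * 0.7 = 79.8
85 * 0.17 = 14.45
53 * 0.38 = 20.14
102 * 0.11 = 11.22
A_total = 79.8 + 14.45 + 20.14 + 11.22 = 125.61 m^2


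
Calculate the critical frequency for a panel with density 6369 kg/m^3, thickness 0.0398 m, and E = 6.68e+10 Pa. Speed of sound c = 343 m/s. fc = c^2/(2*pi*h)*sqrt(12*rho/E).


12*rho/E = 12*6369/6.68e+10 = 1.14413e-06
sqrt(12*rho/E) = sqrt(1.14413e-06) = 0.00106964
c^2/(2*pi*h) = 343^2/(2*pi*0.0398) = 470463
fc = 470463 * 0.00106964 = 503.23 Hz


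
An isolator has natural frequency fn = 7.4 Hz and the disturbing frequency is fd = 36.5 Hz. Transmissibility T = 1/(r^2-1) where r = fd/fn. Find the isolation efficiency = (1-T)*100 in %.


r = 36.5 / 7.4 = 4.93243
r^2 - 1 = 4.93243^2 - 1 = 23.3289
T = 1/23.3289 = 0.0428653
Efficiency = (1 - 0.0428653)*100 = 95.713 %


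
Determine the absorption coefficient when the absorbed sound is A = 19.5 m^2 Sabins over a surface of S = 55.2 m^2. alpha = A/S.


Absorption coefficient = absorbed power / incident power
alpha = A / S = 19.5 / 55.2 = 0.35326


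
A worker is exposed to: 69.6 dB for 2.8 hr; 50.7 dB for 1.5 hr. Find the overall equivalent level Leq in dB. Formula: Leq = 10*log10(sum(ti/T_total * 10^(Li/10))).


T_total = 2.8 + 1.5 = 4.3 hr
(2.8/4.3) * 10^(69.6/10) = 5.93868e+06
(1.5/4.3) * 10^(50.7/10) = 40984.8
Sum = 5.93868e+06 + 40984.8 = 5.97966e+06
Leq = 10*log10(5.97966e+06) = 67.767 dB


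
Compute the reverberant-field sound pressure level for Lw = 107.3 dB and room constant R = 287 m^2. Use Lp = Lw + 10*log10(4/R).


4/R = 4/287 = 0.0139373
Lp = 107.3 + 10*log10(0.0139373) = 88.742 dB


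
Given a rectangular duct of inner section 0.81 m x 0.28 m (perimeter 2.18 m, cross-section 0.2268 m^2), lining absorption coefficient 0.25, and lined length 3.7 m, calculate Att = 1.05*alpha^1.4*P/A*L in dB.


alpha^1.4 = 0.25^1.4 = 0.143587
Attenuation rate = 1.05 * alpha^1.4 * P / A
= 1.05 * 0.143587 * 2.18 / 0.2268 = 1.44917 dB/m
Total Att = 1.44917 * 3.7 = 5.3619 dB


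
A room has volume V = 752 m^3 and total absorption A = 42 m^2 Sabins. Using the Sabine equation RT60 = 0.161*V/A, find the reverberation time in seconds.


RT60 = 0.161 * 752 / 42 = 2.8827 s


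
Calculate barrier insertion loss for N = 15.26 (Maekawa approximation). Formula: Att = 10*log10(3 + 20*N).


3 + 20*N = 3 + 20*15.26 = 308.2
Att = 10*log10(308.2) = 24.888 dB


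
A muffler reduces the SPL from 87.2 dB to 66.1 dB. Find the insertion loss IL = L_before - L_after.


Insertion loss = SPL without muffler - SPL with muffler
IL = 87.2 - 66.1 = 21.1 dB


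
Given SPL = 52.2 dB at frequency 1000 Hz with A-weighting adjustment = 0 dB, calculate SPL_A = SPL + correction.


A-weighting table: 1000 Hz -> 0 dB correction
SPL_A = SPL + correction = 52.2 + (0) = 52.2 dBA


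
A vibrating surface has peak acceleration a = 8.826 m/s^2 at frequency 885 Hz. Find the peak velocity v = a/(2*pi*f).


omega = 2*pi*f = 2*pi*885 = 5560.62 rad/s
v = a / omega = 8.826 / 5560.62 = 0.0015872 m/s


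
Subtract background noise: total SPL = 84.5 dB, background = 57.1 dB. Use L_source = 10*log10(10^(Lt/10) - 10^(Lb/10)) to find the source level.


10^(84.5/10) = 2.81838e+08
10^(57.1/10) = 512861
Difference = 2.81838e+08 - 512861 = 2.81325e+08
L_source = 10*log10(2.81325e+08) = 84.492 dB


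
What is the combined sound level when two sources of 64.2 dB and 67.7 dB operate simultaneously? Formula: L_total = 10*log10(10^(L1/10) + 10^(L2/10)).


10^(64.2/10) = 2.63027e+06
10^(67.7/10) = 5.88844e+06
Sum = 2.63027e+06 + 5.88844e+06 = 8.51871e+06
L_total = 10*log10(8.51871e+06) = 69.304 dB


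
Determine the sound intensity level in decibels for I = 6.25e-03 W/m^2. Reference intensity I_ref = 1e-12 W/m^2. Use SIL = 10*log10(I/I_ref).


I / I_ref = 6.25e-03 / 1e-12 = 6.25e+09
SIL = 10 * log10(6.25e+09) = 97.959 dB


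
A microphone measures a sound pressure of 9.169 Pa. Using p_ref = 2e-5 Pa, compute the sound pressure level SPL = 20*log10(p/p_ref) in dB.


p / p_ref = 9.169 / 2e-5 = 458450
SPL = 20 * log10(458450) = 113.23 dB
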